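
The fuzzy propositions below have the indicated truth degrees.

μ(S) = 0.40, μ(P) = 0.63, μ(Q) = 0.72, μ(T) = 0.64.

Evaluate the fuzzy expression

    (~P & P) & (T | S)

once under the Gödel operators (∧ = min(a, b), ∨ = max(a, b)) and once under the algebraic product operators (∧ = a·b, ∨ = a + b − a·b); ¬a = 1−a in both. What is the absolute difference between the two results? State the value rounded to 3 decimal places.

0.187

Under Gödel:
  ~P = 1 − 0.63 = 0.37
  ~P & P = min(a, b) on (0.37, 0.63) = 0.37
  T | S = max(a, b) on (0.64, 0.40) = 0.64
  (~P & P) & (T | S) = min(a, b) on (0.37, 0.64) = 0.37
  → value = 0.3700
Under algebraic product:
  ~P = 1 − 0.6300 = 0.3700
  ~P & P = a·b on (0.3700, 0.6300) = 0.2331
  T | S = a + b − a·b on (0.6400, 0.4000) = 0.7840
  (~P & P) & (T | S) = a·b on (0.2331, 0.7840) = 0.1828
  → value = 0.1828
|0.3700 − 0.1828| = 0.187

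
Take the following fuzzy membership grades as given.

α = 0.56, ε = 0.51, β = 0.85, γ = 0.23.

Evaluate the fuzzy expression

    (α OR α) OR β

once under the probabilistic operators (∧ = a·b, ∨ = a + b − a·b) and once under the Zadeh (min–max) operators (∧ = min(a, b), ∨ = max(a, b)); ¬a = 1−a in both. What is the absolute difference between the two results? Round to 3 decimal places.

Under probabilistic:
  α OR α = a + b − a·b on (0.5600, 0.5600) = 0.8064
  (α OR α) OR β = a + b − a·b on (0.8064, 0.8500) = 0.9710
  → value = 0.9710
Under Zadeh (min–max):
  α OR α = max(a, b) on (0.56, 0.56) = 0.56
  (α OR α) OR β = max(a, b) on (0.56, 0.85) = 0.85
  → value = 0.8500
|0.9710 − 0.8500| = 0.121

0.121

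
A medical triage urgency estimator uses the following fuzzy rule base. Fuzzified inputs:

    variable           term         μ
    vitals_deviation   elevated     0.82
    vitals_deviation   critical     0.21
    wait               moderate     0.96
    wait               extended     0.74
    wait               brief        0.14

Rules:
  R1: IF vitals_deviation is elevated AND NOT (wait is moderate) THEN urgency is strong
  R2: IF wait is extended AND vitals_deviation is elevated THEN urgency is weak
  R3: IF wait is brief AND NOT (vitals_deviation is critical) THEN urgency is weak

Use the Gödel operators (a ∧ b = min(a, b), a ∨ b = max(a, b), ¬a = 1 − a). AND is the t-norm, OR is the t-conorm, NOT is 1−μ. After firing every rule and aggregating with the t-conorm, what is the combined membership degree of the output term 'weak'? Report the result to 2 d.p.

0.74

R1: elevated=0.82, ¬moderate=1−0.96=0.04; AND[min(a, b)] → w = 0.04
R2: extended=0.74, elevated=0.82; AND[min(a, b)] → w = 0.74
R3: brief=0.14, ¬critical=1−0.21=0.79; AND[min(a, b)] → w = 0.14
Rules with consequent 'weak': {R2, R3} → strengths 0.74, 0.14
Aggregate via t-conorm [max(a, b)]: 0.74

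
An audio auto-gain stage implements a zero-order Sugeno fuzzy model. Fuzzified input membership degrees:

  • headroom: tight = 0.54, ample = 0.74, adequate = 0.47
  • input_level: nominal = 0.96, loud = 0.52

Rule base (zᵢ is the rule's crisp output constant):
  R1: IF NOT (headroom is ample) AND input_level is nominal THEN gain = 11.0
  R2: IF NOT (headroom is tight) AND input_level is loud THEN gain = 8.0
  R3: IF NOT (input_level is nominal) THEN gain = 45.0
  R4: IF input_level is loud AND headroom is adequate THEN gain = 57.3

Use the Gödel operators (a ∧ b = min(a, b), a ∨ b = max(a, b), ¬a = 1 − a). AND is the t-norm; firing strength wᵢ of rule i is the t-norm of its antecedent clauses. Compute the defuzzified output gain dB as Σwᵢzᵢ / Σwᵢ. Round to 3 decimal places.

28.676

R1 (z=11.0): ¬ample=1−0.74=0.26, nominal=0.96; AND[min(a, b)] → w = 0.26
R2 (z=8.0): ¬tight=1−0.54=0.46, loud=0.52; AND[min(a, b)] → w = 0.46
R3 (z=45.0): ¬nominal=1−0.96=0.04 → w = 0.04
R4 (z=57.3): loud=0.52, adequate=0.47; AND[min(a, b)] → w = 0.47
Weighted average = (0.26·11.0 + 0.46·8.0 + 0.04·45.0 + 0.47·57.3) / (0.26 + 0.46 + 0.04 + 0.47)
  = 35.2710 / 1.2300 = 28.676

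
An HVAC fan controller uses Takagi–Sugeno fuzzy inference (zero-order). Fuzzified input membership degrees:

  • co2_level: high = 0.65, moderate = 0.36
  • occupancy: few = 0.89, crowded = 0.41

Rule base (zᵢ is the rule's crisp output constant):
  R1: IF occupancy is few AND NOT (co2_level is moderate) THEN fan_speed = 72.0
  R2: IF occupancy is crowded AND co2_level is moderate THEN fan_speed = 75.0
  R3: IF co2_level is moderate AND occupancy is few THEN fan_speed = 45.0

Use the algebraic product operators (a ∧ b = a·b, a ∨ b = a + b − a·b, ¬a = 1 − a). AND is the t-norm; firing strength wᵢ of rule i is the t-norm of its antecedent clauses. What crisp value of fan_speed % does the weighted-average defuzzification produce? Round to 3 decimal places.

64.089

R1 (z=72.0): few=0.89, ¬moderate=1−0.36=0.64; AND[a·b] → w = 0.5696
R2 (z=75.0): crowded=0.41, moderate=0.36; AND[a·b] → w = 0.1476
R3 (z=45.0): moderate=0.36, few=0.89; AND[a·b] → w = 0.3204
Weighted average = (0.5696·72.0 + 0.1476·75.0 + 0.3204·45.0) / (0.5696 + 0.1476 + 0.3204)
  = 66.4992 / 1.0376 = 64.089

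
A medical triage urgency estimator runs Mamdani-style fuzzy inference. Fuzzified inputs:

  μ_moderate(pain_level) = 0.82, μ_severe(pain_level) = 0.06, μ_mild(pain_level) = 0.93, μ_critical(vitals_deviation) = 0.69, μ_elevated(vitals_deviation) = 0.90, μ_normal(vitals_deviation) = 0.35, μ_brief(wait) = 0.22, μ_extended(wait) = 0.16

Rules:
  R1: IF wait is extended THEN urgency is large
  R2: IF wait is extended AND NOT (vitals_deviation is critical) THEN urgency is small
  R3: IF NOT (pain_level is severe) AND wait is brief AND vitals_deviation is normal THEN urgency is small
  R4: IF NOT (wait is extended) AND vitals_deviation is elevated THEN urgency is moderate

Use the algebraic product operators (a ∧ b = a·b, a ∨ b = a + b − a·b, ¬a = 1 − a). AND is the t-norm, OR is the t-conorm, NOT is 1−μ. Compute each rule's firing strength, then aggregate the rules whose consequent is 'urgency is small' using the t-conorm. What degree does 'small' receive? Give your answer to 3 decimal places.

0.118

R1: extended=0.16 → w = 0.1600
R2: extended=0.16, ¬critical=1−0.69=0.31; AND[a·b] → w = 0.0496
R3: ¬severe=1−0.06=0.94, brief=0.22, normal=0.35; AND[a·b] → w = 0.0724
R4: ¬extended=1−0.16=0.84, elevated=0.90; AND[a·b] → w = 0.7560
Rules with consequent 'small': {R2, R3} → strengths 0.0496, 0.0724
Aggregate via t-conorm [a + b − a·b]: 0.1184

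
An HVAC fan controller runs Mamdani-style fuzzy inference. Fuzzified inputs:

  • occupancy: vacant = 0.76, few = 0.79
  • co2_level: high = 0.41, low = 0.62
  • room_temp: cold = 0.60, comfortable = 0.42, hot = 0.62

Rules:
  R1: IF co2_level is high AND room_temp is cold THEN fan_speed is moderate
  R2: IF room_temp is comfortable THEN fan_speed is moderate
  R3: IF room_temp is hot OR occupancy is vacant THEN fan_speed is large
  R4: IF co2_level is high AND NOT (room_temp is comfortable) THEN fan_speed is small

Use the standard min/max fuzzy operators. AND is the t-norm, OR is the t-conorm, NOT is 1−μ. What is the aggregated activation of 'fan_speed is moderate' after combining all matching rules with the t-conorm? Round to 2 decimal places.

0.42

R1: high=0.41, cold=0.60; AND[min(a, b)] → w = 0.41
R2: comfortable=0.42 → w = 0.42
R3: hot=0.62, vacant=0.76; OR[max(a, b)] → w = 0.76
R4: high=0.41, ¬comfortable=1−0.42=0.58; AND[min(a, b)] → w = 0.41
Rules with consequent 'moderate': {R1, R2} → strengths 0.41, 0.42
Aggregate via t-conorm [max(a, b)]: 0.42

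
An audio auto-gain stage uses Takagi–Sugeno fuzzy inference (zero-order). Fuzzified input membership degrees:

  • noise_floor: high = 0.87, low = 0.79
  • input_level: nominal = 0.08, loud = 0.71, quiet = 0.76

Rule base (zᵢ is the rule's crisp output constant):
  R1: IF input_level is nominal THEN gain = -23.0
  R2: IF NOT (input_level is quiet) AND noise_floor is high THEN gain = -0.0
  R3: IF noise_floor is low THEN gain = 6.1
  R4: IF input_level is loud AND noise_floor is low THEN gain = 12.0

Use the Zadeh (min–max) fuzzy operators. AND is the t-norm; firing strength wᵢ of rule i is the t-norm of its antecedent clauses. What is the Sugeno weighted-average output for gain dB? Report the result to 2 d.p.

6.32

R1 (z=-23.0): nominal=0.08 → w = 0.08
R2 (z=-0.0): ¬quiet=1−0.76=0.24, high=0.87; AND[min(a, b)] → w = 0.24
R3 (z=6.1): low=0.79 → w = 0.79
R4 (z=12.0): loud=0.71, low=0.79; AND[min(a, b)] → w = 0.71
Weighted average = (0.08·-23.0 + 0.24·-0.0 + 0.79·6.1 + 0.71·12.0) / (0.08 + 0.24 + 0.79 + 0.71)
  = 11.4990 / 1.8200 = 6.32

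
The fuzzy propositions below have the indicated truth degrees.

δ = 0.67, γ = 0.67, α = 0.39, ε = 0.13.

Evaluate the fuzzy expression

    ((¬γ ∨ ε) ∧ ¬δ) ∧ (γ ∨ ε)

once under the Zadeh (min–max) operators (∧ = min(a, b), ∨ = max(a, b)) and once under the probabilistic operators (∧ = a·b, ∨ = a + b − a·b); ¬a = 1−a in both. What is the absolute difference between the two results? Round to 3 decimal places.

Under Zadeh (min–max):
  ¬γ = 1 − 0.67 = 0.33
  ¬γ ∨ ε = max(a, b) on (0.33, 0.13) = 0.33
  ¬δ = 1 − 0.67 = 0.33
  (¬γ ∨ ε) ∧ ¬δ = min(a, b) on (0.33, 0.33) = 0.33
  γ ∨ ε = max(a, b) on (0.67, 0.13) = 0.67
  ((¬γ ∨ ε) ∧ ¬δ) ∧ (γ ∨ ε) = min(a, b) on (0.33, 0.67) = 0.33
  → value = 0.3300
Under probabilistic:
  ¬γ = 1 − 0.6700 = 0.3300
  ¬γ ∨ ε = a + b − a·b on (0.3300, 0.1300) = 0.4171
  ¬δ = 1 − 0.6700 = 0.3300
  (¬γ ∨ ε) ∧ ¬δ = a·b on (0.4171, 0.3300) = 0.1376
  γ ∨ ε = a + b − a·b on (0.6700, 0.1300) = 0.7129
  ((¬γ ∨ ε) ∧ ¬δ) ∧ (γ ∨ ε) = a·b on (0.1376, 0.7129) = 0.0981
  → value = 0.0981
|0.3300 − 0.0981| = 0.232

0.232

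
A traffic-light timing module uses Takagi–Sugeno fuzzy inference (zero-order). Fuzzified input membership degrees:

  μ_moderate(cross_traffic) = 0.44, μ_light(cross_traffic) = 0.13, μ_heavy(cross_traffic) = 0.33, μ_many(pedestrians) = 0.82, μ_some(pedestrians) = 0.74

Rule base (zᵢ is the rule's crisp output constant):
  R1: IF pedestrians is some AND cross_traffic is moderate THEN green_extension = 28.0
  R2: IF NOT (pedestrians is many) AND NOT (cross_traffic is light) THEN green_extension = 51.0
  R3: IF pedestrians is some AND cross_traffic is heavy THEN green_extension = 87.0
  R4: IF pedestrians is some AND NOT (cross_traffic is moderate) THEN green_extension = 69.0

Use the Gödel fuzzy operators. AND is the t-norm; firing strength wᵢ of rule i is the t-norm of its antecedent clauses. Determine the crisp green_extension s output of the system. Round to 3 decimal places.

58.841

R1 (z=28.0): some=0.74, moderate=0.44; AND[min(a, b)] → w = 0.44
R2 (z=51.0): ¬many=1−0.82=0.18, ¬light=1−0.13=0.87; AND[min(a, b)] → w = 0.18
R3 (z=87.0): some=0.74, heavy=0.33; AND[min(a, b)] → w = 0.33
R4 (z=69.0): some=0.74, ¬moderate=1−0.44=0.56; AND[min(a, b)] → w = 0.56
Weighted average = (0.44·28.0 + 0.18·51.0 + 0.33·87.0 + 0.56·69.0) / (0.44 + 0.18 + 0.33 + 0.56)
  = 88.8500 / 1.5100 = 58.841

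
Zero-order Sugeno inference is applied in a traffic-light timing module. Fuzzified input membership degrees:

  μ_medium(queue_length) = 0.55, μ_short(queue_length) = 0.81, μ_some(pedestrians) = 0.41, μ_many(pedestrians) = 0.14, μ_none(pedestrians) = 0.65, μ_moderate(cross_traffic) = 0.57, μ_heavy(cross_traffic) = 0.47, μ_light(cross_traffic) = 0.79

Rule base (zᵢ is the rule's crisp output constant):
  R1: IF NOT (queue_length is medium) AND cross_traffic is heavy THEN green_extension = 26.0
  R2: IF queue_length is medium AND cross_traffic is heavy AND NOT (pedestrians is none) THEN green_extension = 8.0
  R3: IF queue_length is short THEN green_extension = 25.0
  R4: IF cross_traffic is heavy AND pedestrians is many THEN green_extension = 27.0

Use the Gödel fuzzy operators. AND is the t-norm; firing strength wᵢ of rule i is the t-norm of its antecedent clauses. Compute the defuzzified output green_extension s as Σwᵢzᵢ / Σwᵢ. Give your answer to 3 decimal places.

22.017

R1 (z=26.0): ¬medium=1−0.55=0.45, heavy=0.47; AND[min(a, b)] → w = 0.45
R2 (z=8.0): medium=0.55, heavy=0.47, ¬none=1−0.65=0.35; AND[min(a, b)] → w = 0.35
R3 (z=25.0): short=0.81 → w = 0.81
R4 (z=27.0): heavy=0.47, many=0.14; AND[min(a, b)] → w = 0.14
Weighted average = (0.45·26.0 + 0.35·8.0 + 0.81·25.0 + 0.14·27.0) / (0.45 + 0.35 + 0.81 + 0.14)
  = 38.5300 / 1.7500 = 22.017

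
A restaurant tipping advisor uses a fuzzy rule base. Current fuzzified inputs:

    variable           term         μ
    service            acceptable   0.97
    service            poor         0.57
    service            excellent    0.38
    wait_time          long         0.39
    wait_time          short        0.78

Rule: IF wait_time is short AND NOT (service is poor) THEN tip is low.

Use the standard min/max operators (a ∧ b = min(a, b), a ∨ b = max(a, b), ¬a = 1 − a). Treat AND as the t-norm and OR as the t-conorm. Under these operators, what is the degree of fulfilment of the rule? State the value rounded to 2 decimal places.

0.43

firing strength: short=0.78, ¬poor=1−0.57=0.43; AND[min(a, b)] → w = 0.43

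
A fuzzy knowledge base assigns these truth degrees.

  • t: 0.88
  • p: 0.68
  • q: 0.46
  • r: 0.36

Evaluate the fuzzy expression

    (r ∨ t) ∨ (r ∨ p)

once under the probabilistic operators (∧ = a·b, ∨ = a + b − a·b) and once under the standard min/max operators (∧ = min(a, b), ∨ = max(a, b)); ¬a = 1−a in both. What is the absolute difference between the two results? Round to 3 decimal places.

0.104

Under probabilistic:
  r ∨ t = a + b − a·b on (0.3600, 0.8800) = 0.9232
  r ∨ p = a + b − a·b on (0.3600, 0.6800) = 0.7952
  (r ∨ t) ∨ (r ∨ p) = a + b − a·b on (0.9232, 0.7952) = 0.9843
  → value = 0.9843
Under standard min/max:
  r ∨ t = max(a, b) on (0.36, 0.88) = 0.88
  r ∨ p = max(a, b) on (0.36, 0.68) = 0.68
  (r ∨ t) ∨ (r ∨ p) = max(a, b) on (0.88, 0.68) = 0.88
  → value = 0.8800
|0.9843 − 0.8800| = 0.104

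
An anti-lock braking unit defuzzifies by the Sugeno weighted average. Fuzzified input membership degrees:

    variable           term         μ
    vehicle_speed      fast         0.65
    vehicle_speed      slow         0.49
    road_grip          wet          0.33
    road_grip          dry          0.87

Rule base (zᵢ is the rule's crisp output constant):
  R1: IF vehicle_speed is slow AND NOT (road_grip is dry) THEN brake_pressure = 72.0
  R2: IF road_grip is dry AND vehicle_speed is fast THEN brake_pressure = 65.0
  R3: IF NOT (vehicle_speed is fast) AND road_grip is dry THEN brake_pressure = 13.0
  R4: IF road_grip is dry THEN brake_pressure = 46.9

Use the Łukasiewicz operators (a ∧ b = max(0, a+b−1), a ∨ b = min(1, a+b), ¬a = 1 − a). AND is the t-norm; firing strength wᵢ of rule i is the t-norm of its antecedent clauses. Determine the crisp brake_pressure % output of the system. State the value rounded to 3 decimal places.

48.114

R1 (z=72.0): slow=0.49, ¬dry=1−0.87=0.13; AND[max(0, a+b−1)] → w = 0.00
R2 (z=65.0): dry=0.87, fast=0.65; AND[max(0, a+b−1)] → w = 0.52
R3 (z=13.0): ¬fast=1−0.65=0.35, dry=0.87; AND[max(0, a+b−1)] → w = 0.22
R4 (z=46.9): dry=0.87 → w = 0.87
Weighted average = (0.00·72.0 + 0.52·65.0 + 0.22·13.0 + 0.87·46.9) / (0.00 + 0.52 + 0.22 + 0.87)
  = 77.4630 / 1.6100 = 48.114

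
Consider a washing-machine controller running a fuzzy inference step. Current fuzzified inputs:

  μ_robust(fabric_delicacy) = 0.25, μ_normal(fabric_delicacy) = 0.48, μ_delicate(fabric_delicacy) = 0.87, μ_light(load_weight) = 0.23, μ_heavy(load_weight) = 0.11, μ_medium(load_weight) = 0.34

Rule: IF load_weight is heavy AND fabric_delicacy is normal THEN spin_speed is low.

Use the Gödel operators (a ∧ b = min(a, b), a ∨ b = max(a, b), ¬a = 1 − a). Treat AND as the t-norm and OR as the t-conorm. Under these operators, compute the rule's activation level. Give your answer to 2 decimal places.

0.11

firing strength: heavy=0.11, normal=0.48; AND[min(a, b)] → w = 0.11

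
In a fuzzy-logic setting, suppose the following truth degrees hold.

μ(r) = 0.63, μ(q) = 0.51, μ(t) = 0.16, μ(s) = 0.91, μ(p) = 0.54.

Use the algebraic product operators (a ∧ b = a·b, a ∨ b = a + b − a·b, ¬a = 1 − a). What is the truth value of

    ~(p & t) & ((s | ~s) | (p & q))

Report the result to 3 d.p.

0.859

p & t = a·b on (0.5400, 0.1600) = 0.0864
~(p & t) = 1 − 0.0864 = 0.9136
~s = 1 − 0.9100 = 0.0900
s | ~s = a + b − a·b on (0.9100, 0.0900) = 0.9181
p & q = a·b on (0.5400, 0.5100) = 0.2754
(s | ~s) | (p & q) = a + b − a·b on (0.9181, 0.2754) = 0.9407
~(p & t) & ((s | ~s) | (p & q)) = a·b on (0.9136, 0.9407) = 0.8594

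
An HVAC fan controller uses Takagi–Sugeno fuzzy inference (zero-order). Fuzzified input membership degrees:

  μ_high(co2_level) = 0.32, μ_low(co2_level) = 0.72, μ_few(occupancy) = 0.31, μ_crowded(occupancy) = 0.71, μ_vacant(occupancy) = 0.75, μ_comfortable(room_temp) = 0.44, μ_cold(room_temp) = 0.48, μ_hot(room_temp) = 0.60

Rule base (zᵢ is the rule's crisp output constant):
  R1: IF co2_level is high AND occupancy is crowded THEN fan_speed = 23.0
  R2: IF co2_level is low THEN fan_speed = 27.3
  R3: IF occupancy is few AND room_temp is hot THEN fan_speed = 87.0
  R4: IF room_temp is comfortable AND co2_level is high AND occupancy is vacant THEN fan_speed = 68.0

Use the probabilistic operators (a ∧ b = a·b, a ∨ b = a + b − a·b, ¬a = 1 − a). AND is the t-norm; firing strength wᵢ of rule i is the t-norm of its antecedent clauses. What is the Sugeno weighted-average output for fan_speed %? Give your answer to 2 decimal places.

R1 (z=23.0): high=0.32, crowded=0.71; AND[a·b] → w = 0.2272
R2 (z=27.3): low=0.72 → w = 0.7200
R3 (z=87.0): few=0.31, hot=0.60; AND[a·b] → w = 0.1860
R4 (z=68.0): comfortable=0.44, high=0.32, vacant=0.75; AND[a·b] → w = 0.1056
Weighted average = (0.2272·23.0 + 0.7200·27.3 + 0.1860·87.0 + 0.1056·68.0) / (0.2272 + 0.7200 + 0.1860 + 0.1056)
  = 48.2444 / 1.2388 = 38.94

38.94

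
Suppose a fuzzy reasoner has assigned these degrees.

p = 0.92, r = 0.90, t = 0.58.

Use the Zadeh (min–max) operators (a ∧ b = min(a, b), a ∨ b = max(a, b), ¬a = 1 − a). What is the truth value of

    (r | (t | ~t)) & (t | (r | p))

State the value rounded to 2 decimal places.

0.90

~t = 1 − 0.58 = 0.42
t | ~t = max(a, b) on (0.58, 0.42) = 0.58
r | (t | ~t) = max(a, b) on (0.90, 0.58) = 0.90
r | p = max(a, b) on (0.90, 0.92) = 0.92
t | (r | p) = max(a, b) on (0.58, 0.92) = 0.92
(r | (t | ~t)) & (t | (r | p)) = min(a, b) on (0.90, 0.92) = 0.90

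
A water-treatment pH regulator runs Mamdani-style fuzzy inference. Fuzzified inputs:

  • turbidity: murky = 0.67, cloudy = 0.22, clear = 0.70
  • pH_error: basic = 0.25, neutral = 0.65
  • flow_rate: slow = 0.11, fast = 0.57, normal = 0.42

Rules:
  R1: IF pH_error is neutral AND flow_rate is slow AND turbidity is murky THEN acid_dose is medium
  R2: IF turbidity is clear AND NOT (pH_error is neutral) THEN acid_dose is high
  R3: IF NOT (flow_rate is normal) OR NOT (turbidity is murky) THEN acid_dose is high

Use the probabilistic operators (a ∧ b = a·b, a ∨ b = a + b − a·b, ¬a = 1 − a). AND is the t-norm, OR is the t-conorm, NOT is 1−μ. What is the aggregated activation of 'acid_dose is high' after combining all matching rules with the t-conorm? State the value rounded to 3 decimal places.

R1: neutral=0.65, slow=0.11, murky=0.67; AND[a·b] → w = 0.0479
R2: clear=0.70, ¬neutral=1−0.65=0.35; AND[a·b] → w = 0.2450
R3: ¬normal=1−0.42=0.58, ¬murky=1−0.67=0.33; OR[a + b − a·b] → w = 0.7186
Rules with consequent 'high': {R2, R3} → strengths 0.2450, 0.7186
Aggregate via t-conorm [a + b − a·b]: 0.7875

0.788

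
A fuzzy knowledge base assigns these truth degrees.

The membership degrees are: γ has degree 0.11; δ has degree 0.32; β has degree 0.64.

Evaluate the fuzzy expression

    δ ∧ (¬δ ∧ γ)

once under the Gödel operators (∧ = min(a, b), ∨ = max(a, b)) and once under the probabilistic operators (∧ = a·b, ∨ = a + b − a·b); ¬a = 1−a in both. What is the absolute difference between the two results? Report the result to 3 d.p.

Under Gödel:
  ¬δ = 1 − 0.32 = 0.68
  ¬δ ∧ γ = min(a, b) on (0.68, 0.11) = 0.11
  δ ∧ (¬δ ∧ γ) = min(a, b) on (0.32, 0.11) = 0.11
  → value = 0.1100
Under probabilistic:
  ¬δ = 1 − 0.3200 = 0.6800
  ¬δ ∧ γ = a·b on (0.6800, 0.1100) = 0.0748
  δ ∧ (¬δ ∧ γ) = a·b on (0.3200, 0.0748) = 0.0239
  → value = 0.0239
|0.1100 − 0.0239| = 0.086

0.086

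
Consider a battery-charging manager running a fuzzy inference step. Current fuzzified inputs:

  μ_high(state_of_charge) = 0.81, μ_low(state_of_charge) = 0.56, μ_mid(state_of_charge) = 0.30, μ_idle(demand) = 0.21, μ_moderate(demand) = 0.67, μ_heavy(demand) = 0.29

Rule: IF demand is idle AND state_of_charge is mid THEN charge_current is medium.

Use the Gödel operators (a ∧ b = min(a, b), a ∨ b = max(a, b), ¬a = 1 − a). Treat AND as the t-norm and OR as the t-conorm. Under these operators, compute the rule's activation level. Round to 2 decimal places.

firing strength: idle=0.21, mid=0.30; AND[min(a, b)] → w = 0.21

0.21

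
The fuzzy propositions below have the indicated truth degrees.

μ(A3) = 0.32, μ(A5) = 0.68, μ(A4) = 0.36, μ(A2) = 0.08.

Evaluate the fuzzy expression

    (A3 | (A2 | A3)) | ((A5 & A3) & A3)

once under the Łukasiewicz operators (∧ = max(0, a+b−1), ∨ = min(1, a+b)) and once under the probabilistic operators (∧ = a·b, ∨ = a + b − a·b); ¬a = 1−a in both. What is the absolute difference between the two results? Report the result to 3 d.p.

0.116

Under Łukasiewicz:
  A2 | A3 = min(1, a+b) on (0.08, 0.32) = 0.40
  A3 | (A2 | A3) = min(1, a+b) on (0.32, 0.40) = 0.72
  A5 & A3 = max(0, a+b−1) on (0.68, 0.32) = 0.00
  (A5 & A3) & A3 = max(0, a+b−1) on (0.00, 0.32) = 0.00
  (A3 | (A2 | A3)) | ((A5 & A3) & A3) = min(1, a+b) on (0.72, 0.00) = 0.72
  → value = 0.7200
Under probabilistic:
  A2 | A3 = a + b − a·b on (0.0800, 0.3200) = 0.3744
  A3 | (A2 | A3) = a + b − a·b on (0.3200, 0.3744) = 0.5746
  A5 & A3 = a·b on (0.6800, 0.3200) = 0.2176
  (A5 & A3) & A3 = a·b on (0.2176, 0.3200) = 0.0696
  (A3 | (A2 | A3)) | ((A5 & A3) & A3) = a + b − a·b on (0.5746, 0.0696) = 0.6042
  → value = 0.6042
|0.7200 − 0.6042| = 0.116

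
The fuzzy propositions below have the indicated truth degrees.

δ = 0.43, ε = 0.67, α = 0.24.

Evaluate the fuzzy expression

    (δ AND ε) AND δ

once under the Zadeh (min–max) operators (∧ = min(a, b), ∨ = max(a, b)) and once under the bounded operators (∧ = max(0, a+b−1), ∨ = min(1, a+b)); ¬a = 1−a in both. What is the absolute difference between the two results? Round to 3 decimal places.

0.430

Under Zadeh (min–max):
  δ AND ε = min(a, b) on (0.43, 0.67) = 0.43
  (δ AND ε) AND δ = min(a, b) on (0.43, 0.43) = 0.43
  → value = 0.4300
Under bounded:
  δ AND ε = max(0, a+b−1) on (0.43, 0.67) = 0.10
  (δ AND ε) AND δ = max(0, a+b−1) on (0.10, 0.43) = 0.00
  → value = 0.0000
|0.4300 − 0.0000| = 0.430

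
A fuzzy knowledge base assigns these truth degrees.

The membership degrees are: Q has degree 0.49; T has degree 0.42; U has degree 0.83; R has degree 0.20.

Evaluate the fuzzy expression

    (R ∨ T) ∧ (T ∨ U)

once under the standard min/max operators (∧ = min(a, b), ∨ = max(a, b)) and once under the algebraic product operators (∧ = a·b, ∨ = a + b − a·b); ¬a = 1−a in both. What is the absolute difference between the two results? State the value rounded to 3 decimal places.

Under standard min/max:
  R ∨ T = max(a, b) on (0.20, 0.42) = 0.42
  T ∨ U = max(a, b) on (0.42, 0.83) = 0.83
  (R ∨ T) ∧ (T ∨ U) = min(a, b) on (0.42, 0.83) = 0.42
  → value = 0.4200
Under algebraic product:
  R ∨ T = a + b − a·b on (0.2000, 0.4200) = 0.5360
  T ∨ U = a + b − a·b on (0.4200, 0.8300) = 0.9014
  (R ∨ T) ∧ (T ∨ U) = a·b on (0.5360, 0.9014) = 0.4832
  → value = 0.4832
|0.4200 − 0.4832| = 0.063

0.063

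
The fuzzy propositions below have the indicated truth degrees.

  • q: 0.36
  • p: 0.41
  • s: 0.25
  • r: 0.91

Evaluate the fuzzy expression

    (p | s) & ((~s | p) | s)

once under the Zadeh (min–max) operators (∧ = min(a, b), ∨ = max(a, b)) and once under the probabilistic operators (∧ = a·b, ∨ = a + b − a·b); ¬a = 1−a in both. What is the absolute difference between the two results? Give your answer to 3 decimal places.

0.086

Under Zadeh (min–max):
  p | s = max(a, b) on (0.41, 0.25) = 0.41
  ~s = 1 − 0.25 = 0.75
  ~s | p = max(a, b) on (0.75, 0.41) = 0.75
  (~s | p) | s = max(a, b) on (0.75, 0.25) = 0.75
  (p | s) & ((~s | p) | s) = min(a, b) on (0.41, 0.75) = 0.41
  → value = 0.4100
Under probabilistic:
  p | s = a + b − a·b on (0.4100, 0.2500) = 0.5575
  ~s = 1 − 0.2500 = 0.7500
  ~s | p = a + b − a·b on (0.7500, 0.4100) = 0.8525
  (~s | p) | s = a + b − a·b on (0.8525, 0.2500) = 0.8894
  (p | s) & ((~s | p) | s) = a·b on (0.5575, 0.8894) = 0.4958
  → value = 0.4958
|0.4100 − 0.4958| = 0.086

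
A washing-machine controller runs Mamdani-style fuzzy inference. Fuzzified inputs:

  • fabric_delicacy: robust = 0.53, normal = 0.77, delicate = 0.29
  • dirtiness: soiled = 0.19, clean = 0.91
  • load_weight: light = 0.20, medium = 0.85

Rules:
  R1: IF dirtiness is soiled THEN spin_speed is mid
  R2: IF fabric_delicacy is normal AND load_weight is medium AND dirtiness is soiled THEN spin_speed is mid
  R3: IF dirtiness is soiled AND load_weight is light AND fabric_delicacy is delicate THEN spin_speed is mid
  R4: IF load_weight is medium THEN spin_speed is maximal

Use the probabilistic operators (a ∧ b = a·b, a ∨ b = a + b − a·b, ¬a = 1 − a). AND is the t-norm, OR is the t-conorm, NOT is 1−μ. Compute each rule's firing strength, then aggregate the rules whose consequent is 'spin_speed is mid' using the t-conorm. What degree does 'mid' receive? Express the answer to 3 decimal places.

0.299

R1: soiled=0.19 → w = 0.1900
R2: normal=0.77, medium=0.85, soiled=0.19; AND[a·b] → w = 0.1244
R3: soiled=0.19, light=0.20, delicate=0.29; AND[a·b] → w = 0.0110
R4: medium=0.85 → w = 0.8500
Rules with consequent 'mid': {R1, R2, R3} → strengths 0.1900, 0.1244, 0.0110
Aggregate via t-conorm [a + b − a·b]: 0.2985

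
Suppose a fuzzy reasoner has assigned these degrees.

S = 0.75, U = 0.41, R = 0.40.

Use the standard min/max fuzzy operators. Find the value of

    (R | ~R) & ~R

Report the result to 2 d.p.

~R = 1 − 0.40 = 0.60
R | ~R = max(a, b) on (0.40, 0.60) = 0.60
~R = 1 − 0.40 = 0.60
(R | ~R) & ~R = min(a, b) on (0.60, 0.60) = 0.60

0.60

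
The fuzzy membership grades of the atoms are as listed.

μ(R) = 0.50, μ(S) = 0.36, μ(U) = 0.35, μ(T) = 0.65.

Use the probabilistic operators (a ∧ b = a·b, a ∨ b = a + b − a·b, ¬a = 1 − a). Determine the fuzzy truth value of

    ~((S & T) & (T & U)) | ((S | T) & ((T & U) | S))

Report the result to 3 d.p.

S & T = a·b on (0.3600, 0.6500) = 0.2340
T & U = a·b on (0.6500, 0.3500) = 0.2275
(S & T) & (T & U) = a·b on (0.2340, 0.2275) = 0.0532
~((S & T) & (T & U)) = 1 − 0.0532 = 0.9468
S | T = a + b − a·b on (0.3600, 0.6500) = 0.7760
T & U = a·b on (0.6500, 0.3500) = 0.2275
(T & U) | S = a + b − a·b on (0.2275, 0.3600) = 0.5056
(S | T) & ((T & U) | S) = a·b on (0.7760, 0.5056) = 0.3923
~((S & T) & (T & U)) | ((S | T) & ((T & U) | S)) = a + b − a·b on (0.9468, 0.3923) = 0.9677

0.968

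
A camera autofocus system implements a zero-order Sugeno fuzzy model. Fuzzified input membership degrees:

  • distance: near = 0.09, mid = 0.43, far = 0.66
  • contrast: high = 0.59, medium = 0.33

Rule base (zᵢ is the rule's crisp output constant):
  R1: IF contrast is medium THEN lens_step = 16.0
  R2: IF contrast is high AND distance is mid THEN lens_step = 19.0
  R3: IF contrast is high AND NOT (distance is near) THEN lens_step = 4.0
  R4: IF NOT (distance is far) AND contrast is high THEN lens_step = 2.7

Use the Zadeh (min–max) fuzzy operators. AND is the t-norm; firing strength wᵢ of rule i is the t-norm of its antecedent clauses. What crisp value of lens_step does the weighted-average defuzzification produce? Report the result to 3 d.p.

9.898

R1 (z=16.0): medium=0.33 → w = 0.33
R2 (z=19.0): high=0.59, mid=0.43; AND[min(a, b)] → w = 0.43
R3 (z=4.0): high=0.59, ¬near=1−0.09=0.91; AND[min(a, b)] → w = 0.59
R4 (z=2.7): ¬far=1−0.66=0.34, high=0.59; AND[min(a, b)] → w = 0.34
Weighted average = (0.33·16.0 + 0.43·19.0 + 0.59·4.0 + 0.34·2.7) / (0.33 + 0.43 + 0.59 + 0.34)
  = 16.7280 / 1.6900 = 9.898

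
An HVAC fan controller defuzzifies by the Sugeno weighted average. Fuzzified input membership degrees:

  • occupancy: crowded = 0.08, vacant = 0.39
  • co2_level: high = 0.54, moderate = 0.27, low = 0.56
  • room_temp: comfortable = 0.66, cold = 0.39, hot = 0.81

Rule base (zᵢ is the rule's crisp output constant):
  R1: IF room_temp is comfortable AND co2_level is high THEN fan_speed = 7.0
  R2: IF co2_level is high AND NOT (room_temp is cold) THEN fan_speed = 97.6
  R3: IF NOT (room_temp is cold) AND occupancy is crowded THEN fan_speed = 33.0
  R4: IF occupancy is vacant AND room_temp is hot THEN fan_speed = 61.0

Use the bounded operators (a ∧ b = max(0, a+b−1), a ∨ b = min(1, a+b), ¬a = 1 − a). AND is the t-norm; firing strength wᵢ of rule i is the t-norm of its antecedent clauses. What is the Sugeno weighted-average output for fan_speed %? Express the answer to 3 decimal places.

R1 (z=7.0): comfortable=0.66, high=0.54; AND[max(0, a+b−1)] → w = 0.20
R2 (z=97.6): high=0.54, ¬cold=1−0.39=0.61; AND[max(0, a+b−1)] → w = 0.15
R3 (z=33.0): ¬cold=1−0.39=0.61, crowded=0.08; AND[max(0, a+b−1)] → w = 0.00
R4 (z=61.0): vacant=0.39, hot=0.81; AND[max(0, a+b−1)] → w = 0.20
Weighted average = (0.20·7.0 + 0.15·97.6 + 0.00·33.0 + 0.20·61.0) / (0.20 + 0.15 + 0.00 + 0.20)
  = 28.2400 / 0.5500 = 51.345

51.345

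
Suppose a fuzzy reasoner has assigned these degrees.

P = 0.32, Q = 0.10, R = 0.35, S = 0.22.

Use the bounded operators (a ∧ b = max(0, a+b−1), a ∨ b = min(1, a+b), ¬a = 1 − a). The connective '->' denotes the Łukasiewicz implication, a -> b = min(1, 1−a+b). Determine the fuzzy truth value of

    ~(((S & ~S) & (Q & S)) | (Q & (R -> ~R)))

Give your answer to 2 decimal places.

0.90

~S = 1 − 0.22 = 0.78
S & ~S = max(0, a+b−1) on (0.22, 0.78) = 0.00
Q & S = max(0, a+b−1) on (0.10, 0.22) = 0.00
(S & ~S) & (Q & S) = max(0, a+b−1) on (0.00, 0.00) = 0.00
~R = 1 − 0.35 = 0.65
R -> ~R  [Łukasiewicz: min(1, 1−a+b)] with a=0.35, b=0.65 → 1.00
Q & (R -> ~R) = max(0, a+b−1) on (0.10, 1.00) = 0.10
((S & ~S) & (Q & S)) | (Q & (R -> ~R)) = min(1, a+b) on (0.00, 0.10) = 0.10
~(((S & ~S) & (Q & S)) | (Q & (R -> ~R))) = 1 − 0.10 = 0.90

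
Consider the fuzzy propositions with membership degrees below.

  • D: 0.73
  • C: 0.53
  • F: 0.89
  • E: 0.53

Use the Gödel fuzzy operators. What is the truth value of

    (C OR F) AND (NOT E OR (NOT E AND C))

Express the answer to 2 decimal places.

0.47

C OR F = max(a, b) on (0.53, 0.89) = 0.89
NOT E = 1 − 0.53 = 0.47
NOT E = 1 − 0.53 = 0.47
NOT E AND C = min(a, b) on (0.47, 0.53) = 0.47
NOT E OR (NOT E AND C) = max(a, b) on (0.47, 0.47) = 0.47
(C OR F) AND (NOT E OR (NOT E AND C)) = min(a, b) on (0.89, 0.47) = 0.47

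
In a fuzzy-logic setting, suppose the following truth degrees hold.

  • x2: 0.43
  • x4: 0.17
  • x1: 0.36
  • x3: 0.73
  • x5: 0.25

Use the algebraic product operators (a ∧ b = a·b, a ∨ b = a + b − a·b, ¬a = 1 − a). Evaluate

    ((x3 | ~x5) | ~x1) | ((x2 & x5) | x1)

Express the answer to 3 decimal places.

~x5 = 1 − 0.2500 = 0.7500
x3 | ~x5 = a + b − a·b on (0.7300, 0.7500) = 0.9325
~x1 = 1 − 0.3600 = 0.6400
(x3 | ~x5) | ~x1 = a + b − a·b on (0.9325, 0.6400) = 0.9757
x2 & x5 = a·b on (0.4300, 0.2500) = 0.1075
(x2 & x5) | x1 = a + b − a·b on (0.1075, 0.3600) = 0.4288
((x3 | ~x5) | ~x1) | ((x2 & x5) | x1) = a + b − a·b on (0.9757, 0.4288) = 0.9861

0.986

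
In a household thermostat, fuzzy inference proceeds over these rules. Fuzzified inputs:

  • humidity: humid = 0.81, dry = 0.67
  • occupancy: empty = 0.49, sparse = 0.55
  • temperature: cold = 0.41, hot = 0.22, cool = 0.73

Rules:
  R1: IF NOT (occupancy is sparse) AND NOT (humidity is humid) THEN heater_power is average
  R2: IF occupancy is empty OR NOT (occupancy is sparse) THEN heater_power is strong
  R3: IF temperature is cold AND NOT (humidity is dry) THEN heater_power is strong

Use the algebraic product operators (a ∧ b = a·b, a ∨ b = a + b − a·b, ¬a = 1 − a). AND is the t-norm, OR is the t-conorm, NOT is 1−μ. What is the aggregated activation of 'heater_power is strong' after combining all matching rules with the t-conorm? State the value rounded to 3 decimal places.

R1: ¬sparse=1−0.55=0.45, ¬humid=1−0.81=0.19; AND[a·b] → w = 0.0855
R2: empty=0.49, ¬sparse=1−0.55=0.45; OR[a + b − a·b] → w = 0.7195
R3: cold=0.41, ¬dry=1−0.67=0.33; AND[a·b] → w = 0.1353
Rules with consequent 'strong': {R2, R3} → strengths 0.7195, 0.1353
Aggregate via t-conorm [a + b − a·b]: 0.7575

0.757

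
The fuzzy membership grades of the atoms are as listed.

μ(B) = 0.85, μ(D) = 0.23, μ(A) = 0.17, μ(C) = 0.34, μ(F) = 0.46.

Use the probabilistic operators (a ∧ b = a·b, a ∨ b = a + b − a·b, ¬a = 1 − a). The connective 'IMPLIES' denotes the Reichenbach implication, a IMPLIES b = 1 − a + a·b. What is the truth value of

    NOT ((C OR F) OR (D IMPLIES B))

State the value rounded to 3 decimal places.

0.012

C OR F = a + b − a·b on (0.3400, 0.4600) = 0.6436
D IMPLIES B  [Reichenbach: 1 − a + a·b] with a=0.2300, b=0.8500 → 0.9655
(C OR F) OR (D IMPLIES B) = a + b − a·b on (0.6436, 0.9655) = 0.9877
NOT ((C OR F) OR (D IMPLIES B)) = 1 − 0.9877 = 0.0123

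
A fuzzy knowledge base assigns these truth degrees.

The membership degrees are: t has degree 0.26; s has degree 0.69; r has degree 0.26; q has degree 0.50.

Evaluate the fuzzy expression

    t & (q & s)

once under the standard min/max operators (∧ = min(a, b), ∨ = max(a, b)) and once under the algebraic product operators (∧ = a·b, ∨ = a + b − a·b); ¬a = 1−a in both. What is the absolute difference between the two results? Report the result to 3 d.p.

0.170

Under standard min/max:
  q & s = min(a, b) on (0.50, 0.69) = 0.50
  t & (q & s) = min(a, b) on (0.26, 0.50) = 0.26
  → value = 0.2600
Under algebraic product:
  q & s = a·b on (0.5000, 0.6900) = 0.3450
  t & (q & s) = a·b on (0.2600, 0.3450) = 0.0897
  → value = 0.0897
|0.2600 − 0.0897| = 0.170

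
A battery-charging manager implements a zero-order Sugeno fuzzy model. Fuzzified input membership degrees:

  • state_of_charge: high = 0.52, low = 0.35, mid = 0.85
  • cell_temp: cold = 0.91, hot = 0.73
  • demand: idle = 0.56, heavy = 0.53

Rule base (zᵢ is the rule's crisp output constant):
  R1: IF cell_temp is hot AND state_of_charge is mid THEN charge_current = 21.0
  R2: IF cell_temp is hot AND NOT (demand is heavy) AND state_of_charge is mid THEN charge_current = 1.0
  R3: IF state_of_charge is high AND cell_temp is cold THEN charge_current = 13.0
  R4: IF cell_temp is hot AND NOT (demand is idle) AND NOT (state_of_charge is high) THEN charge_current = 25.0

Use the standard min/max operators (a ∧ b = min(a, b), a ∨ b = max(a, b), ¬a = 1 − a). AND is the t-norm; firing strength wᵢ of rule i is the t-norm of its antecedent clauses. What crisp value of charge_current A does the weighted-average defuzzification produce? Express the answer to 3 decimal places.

15.537

R1 (z=21.0): hot=0.73, mid=0.85; AND[min(a, b)] → w = 0.73
R2 (z=1.0): hot=0.73, ¬heavy=1−0.53=0.47, mid=0.85; AND[min(a, b)] → w = 0.47
R3 (z=13.0): high=0.52, cold=0.91; AND[min(a, b)] → w = 0.52
R4 (z=25.0): hot=0.73, ¬idle=1−0.56=0.44, ¬high=1−0.52=0.48; AND[min(a, b)] → w = 0.44
Weighted average = (0.73·21.0 + 0.47·1.0 + 0.52·13.0 + 0.44·25.0) / (0.73 + 0.47 + 0.52 + 0.44)
  = 33.5600 / 2.1600 = 15.537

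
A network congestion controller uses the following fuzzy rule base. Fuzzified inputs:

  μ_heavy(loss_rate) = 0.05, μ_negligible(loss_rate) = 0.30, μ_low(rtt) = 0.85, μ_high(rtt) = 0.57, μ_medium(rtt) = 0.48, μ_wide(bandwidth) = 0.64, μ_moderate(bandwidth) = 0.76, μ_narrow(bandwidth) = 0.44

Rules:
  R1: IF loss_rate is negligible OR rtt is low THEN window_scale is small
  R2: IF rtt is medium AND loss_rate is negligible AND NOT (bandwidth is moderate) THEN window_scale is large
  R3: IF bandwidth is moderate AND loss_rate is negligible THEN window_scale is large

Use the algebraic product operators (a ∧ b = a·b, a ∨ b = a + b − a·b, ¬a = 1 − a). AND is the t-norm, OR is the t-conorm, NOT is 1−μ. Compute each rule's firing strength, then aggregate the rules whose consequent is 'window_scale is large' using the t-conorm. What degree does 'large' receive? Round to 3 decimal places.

R1: negligible=0.30, low=0.85; OR[a + b − a·b] → w = 0.8950
R2: medium=0.48, negligible=0.30, ¬moderate=1−0.76=0.24; AND[a·b] → w = 0.0346
R3: moderate=0.76, negligible=0.30; AND[a·b] → w = 0.2280
Rules with consequent 'large': {R2, R3} → strengths 0.0346, 0.2280
Aggregate via t-conorm [a + b − a·b]: 0.2547

0.255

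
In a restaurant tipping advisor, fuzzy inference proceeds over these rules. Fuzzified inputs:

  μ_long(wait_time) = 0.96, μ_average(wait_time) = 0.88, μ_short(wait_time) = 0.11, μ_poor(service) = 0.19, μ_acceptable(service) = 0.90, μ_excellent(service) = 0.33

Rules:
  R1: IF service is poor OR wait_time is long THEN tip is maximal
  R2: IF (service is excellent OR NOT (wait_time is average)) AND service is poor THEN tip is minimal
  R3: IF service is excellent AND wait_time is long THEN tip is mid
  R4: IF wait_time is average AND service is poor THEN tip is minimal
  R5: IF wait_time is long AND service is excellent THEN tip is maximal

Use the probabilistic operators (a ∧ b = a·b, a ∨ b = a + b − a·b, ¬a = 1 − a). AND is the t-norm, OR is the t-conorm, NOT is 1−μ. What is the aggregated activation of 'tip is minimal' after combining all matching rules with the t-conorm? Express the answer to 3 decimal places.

R1: poor=0.19, long=0.96; OR[a + b − a·b] → w = 0.9676
R2: (excellent=0.33 OR ¬average=1−0.88=0.12) = 0.4104; AND[a·b] with poor=0.19 → w = 0.0780
R3: excellent=0.33, long=0.96; AND[a·b] → w = 0.3168
R4: average=0.88, poor=0.19; AND[a·b] → w = 0.1672
R5: long=0.96, excellent=0.33; AND[a·b] → w = 0.3168
Rules with consequent 'minimal': {R2, R4} → strengths 0.0780, 0.1672
Aggregate via t-conorm [a + b − a·b]: 0.2321

0.232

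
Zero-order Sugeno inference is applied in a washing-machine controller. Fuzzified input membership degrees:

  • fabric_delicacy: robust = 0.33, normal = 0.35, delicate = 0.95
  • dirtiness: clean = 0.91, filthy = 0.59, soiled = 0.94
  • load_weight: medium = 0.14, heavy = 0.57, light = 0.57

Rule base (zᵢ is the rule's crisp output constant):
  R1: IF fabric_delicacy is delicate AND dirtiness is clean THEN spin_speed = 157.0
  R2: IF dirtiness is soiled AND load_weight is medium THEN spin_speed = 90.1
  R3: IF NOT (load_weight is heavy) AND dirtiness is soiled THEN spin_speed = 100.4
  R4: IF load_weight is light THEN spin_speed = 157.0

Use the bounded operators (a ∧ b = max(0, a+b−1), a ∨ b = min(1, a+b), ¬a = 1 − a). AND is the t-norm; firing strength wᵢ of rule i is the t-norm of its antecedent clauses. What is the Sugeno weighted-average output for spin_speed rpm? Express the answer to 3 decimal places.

R1 (z=157.0): delicate=0.95, clean=0.91; AND[max(0, a+b−1)] → w = 0.86
R2 (z=90.1): soiled=0.94, medium=0.14; AND[max(0, a+b−1)] → w = 0.08
R3 (z=100.4): ¬heavy=1−0.57=0.43, soiled=0.94; AND[max(0, a+b−1)] → w = 0.37
R4 (z=157.0): light=0.57 → w = 0.57
Weighted average = (0.86·157.0 + 0.08·90.1 + 0.37·100.4 + 0.57·157.0) / (0.86 + 0.08 + 0.37 + 0.57)
  = 268.8660 / 1.8800 = 143.014

143.014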